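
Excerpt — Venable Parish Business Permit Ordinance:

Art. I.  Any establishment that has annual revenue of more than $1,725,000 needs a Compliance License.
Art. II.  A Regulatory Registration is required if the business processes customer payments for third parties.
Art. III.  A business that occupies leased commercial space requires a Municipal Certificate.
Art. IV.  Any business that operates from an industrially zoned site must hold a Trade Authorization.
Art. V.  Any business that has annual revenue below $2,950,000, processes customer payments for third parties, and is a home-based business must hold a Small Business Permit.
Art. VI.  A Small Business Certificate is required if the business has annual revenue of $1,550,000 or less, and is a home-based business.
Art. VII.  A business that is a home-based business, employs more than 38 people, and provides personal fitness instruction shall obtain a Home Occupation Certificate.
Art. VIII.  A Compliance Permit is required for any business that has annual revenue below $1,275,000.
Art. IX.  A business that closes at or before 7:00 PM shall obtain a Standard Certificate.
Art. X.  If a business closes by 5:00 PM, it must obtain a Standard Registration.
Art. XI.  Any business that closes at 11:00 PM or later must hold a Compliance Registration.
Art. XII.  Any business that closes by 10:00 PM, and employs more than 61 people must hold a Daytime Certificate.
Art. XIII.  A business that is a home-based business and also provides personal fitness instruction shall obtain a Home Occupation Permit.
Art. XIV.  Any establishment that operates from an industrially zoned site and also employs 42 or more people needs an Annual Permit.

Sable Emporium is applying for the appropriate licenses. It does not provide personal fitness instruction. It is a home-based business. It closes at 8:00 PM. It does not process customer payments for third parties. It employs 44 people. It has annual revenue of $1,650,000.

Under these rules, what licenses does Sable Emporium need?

None

Art. I. revenue $1,650,000 ≤ $1,725,000 → Compliance License not required.
Art. II. does not process customer payments for third parties → Regulatory Registration not required.
Art. III. is a home-based business (not: occupies leased commercial space) → Municipal Certificate not required.
Art. IV. is a home-based business (not: operates from an industrially zoned site) → Trade Authorization not required.
Art. V. revenue $1,650,000 < $2,950,000; does not process customer payments for third parties; is a home-based business → Small Business Permit not required.
Art. VI. revenue $1,650,000 > $1,550,000; is a home-based business → Small Business Certificate not required.
Art. VII. is a home-based business; employees 44 > 38; does not provide personal fitness instruction → Home Occupation Certificate not required.
Art. VIII. revenue $1,650,000 ≥ $1,275,000 → Compliance Permit not required.
Art. IX. closes 8:00 PM, after 7:00 PM → Standard Certificate not required.
Art. X. closes 8:00 PM, after 5:00 PM → Standard Registration not required.
Art. XI. closes 8:00 PM, at/before 11:00 PM → Compliance Registration not required.
Art. XII. closes 8:00 PM, at/before 10:00 PM; employees 44 ≤ 61 → Daytime Certificate not required.
Art. XIII. is a home-based business; does not provide personal fitness instruction → Home Occupation Permit not required.
Art. XIV. is a home-based business (not: operates from an industrially zoned site); employees 44 ≥ 42 → Annual Permit not required.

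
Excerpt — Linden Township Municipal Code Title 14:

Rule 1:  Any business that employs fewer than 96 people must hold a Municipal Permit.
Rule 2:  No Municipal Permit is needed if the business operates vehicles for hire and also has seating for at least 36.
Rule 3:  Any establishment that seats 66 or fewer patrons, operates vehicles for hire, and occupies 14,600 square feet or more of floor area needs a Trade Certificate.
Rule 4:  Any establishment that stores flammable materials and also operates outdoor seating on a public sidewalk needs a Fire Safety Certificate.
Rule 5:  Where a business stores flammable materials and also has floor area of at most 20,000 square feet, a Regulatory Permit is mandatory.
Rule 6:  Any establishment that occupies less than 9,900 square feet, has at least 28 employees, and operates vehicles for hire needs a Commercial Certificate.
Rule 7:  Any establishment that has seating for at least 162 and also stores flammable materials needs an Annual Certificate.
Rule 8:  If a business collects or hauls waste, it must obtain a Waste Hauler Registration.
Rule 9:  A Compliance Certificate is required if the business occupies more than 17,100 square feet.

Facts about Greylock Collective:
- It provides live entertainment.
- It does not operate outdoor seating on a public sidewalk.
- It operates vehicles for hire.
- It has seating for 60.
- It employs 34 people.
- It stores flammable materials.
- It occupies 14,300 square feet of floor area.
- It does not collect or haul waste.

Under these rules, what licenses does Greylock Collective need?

Rule 1: employees 34 < 96 → Municipal Permit required.
Rule 2: operates vehicles for hire; seating 60 ≥ 36 → exempt from Municipal Permit.
Rule 3: seating 60 ≤ 66; operates vehicles for hire; floor area 14,300 square feet < 14,600 square feet → Trade Certificate not required.
Rule 4: stores flammable materials; does not operate outdoor seating on a public sidewalk → Fire Safety Certificate not required.
Rule 5: stores flammable materials; floor area 14,300 square feet ≤ 20,000 square feet → Regulatory Permit required.
Rule 6: floor area 14,300 square feet ≥ 9,900 square feet; employees 34 ≥ 28; operates vehicles for hire → Commercial Certificate not required.
Rule 7: seating 60 < 162; stores flammable materials → Annual Certificate not required.
Rule 8: does not collect or haul waste → Waste Hauler Registration not required.
Rule 9: floor area 14,300 square feet ≤ 17,100 square feet → Compliance Certificate not required.

Regulatory Permit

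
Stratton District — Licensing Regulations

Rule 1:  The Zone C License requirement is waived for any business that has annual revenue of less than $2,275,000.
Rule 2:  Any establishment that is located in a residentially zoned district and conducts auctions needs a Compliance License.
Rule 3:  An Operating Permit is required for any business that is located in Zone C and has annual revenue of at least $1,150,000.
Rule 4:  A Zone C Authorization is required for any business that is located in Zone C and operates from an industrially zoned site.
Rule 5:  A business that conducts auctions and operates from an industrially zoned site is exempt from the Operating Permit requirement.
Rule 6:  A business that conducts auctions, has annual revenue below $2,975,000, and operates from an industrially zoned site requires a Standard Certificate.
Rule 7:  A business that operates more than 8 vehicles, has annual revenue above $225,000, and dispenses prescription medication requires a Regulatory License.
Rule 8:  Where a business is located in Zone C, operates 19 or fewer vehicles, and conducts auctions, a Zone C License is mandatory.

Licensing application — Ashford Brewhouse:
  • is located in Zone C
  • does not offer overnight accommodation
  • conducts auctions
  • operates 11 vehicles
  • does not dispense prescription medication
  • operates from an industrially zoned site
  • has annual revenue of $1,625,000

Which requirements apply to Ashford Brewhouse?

Rule 1: revenue $1,625,000 < $2,275,000 → exempt from Zone C License.
Rule 2: is located in Zone C (not: is located in a residentially zoned district); conducts auctions → Compliance License not required.
Rule 3: is located in Zone C; revenue $1,625,000 ≥ $1,150,000 → Operating Permit required.
Rule 4: is located in Zone C; operates from an industrially zoned site → Zone C Authorization required.
Rule 5: conducts auctions; operates from an industrially zoned site → exempt from Operating Permit.
Rule 6: conducts auctions; revenue $1,625,000 < $2,975,000; operates from an industrially zoned site → Standard Certificate required.
Rule 7: vehicles 11 > 8; revenue $1,625,000 > $225,000; does not dispense prescription medication → Regulatory License not required.
Rule 8: is located in Zone C; vehicles 11 ≤ 19; conducts auctions → Zone C License required.

Standard Certificate, Zone C Authorization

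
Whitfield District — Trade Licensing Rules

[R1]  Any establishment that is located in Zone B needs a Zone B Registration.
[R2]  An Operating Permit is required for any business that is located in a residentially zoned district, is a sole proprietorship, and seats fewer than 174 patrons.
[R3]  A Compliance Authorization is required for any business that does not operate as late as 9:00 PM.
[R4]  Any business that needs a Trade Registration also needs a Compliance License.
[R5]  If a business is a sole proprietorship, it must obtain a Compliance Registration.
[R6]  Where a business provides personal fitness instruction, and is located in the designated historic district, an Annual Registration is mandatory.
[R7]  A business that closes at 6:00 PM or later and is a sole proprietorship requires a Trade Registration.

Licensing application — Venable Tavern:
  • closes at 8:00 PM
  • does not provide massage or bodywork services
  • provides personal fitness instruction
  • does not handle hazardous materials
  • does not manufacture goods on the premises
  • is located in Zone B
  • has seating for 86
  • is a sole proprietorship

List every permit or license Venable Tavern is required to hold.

[R1] is located in Zone B → Zone B Registration required.
[R2] is located in Zone B (not: is located in a residentially zoned district); is a sole proprietorship; seating 86 < 174 → Operating Permit not required.
[R3] closes 8:00 PM, at/before 9:00 PM → Compliance Authorization required.
[R4] Trade Registration is required → Compliance License also required.
[R5] is a sole proprietorship → Compliance Registration required.
[R6] provides personal fitness instruction; is located in Zone B (not: is located in the designated historic district) → Annual Registration not required.
[R7] closes 8:00 PM, after 6:00 PM; is a sole proprietorship → Trade Registration required.

Compliance Authorization, Compliance License, Compliance Registration, Trade Registration, Zone B Registration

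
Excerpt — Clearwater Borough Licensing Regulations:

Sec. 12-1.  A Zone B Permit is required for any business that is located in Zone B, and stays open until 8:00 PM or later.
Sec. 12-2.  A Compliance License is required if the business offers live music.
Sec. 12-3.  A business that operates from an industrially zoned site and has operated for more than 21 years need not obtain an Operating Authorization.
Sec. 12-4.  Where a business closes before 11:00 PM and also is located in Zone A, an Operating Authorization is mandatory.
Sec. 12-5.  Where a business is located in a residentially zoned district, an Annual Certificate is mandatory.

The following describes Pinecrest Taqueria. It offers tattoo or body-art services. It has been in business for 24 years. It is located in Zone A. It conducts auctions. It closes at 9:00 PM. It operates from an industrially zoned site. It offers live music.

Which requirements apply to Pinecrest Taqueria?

Compliance License

Sec. 12-1. is located in Zone A (not: is located in Zone B); closes 9:00 PM, after 8:00 PM → Zone B Permit not required.
Sec. 12-2. offers live music → Compliance License required.
Sec. 12-3. operates from an industrially zoned site; years in business 24 > 21 → exempt from Operating Authorization.
Sec. 12-4. closes 9:00 PM, at/before 11:00 PM; is located in Zone A → Operating Authorization required.
Sec. 12-5. is located in Zone A (not: is located in a residentially zoned district) → Annual Certificate not required.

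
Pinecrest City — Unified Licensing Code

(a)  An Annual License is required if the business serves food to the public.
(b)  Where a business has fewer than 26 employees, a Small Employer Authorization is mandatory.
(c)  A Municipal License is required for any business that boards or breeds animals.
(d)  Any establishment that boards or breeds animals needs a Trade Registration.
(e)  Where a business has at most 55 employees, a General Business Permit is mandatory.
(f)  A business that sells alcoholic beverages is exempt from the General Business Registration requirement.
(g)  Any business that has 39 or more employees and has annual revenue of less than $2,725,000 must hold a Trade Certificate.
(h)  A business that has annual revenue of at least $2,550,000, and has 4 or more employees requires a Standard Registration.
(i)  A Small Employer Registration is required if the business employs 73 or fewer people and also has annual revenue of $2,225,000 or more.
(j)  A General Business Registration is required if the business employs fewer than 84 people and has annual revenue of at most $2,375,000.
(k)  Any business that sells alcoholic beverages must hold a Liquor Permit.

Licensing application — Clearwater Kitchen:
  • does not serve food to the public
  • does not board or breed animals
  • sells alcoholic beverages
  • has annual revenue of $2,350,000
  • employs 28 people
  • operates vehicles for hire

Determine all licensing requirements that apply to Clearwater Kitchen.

(a) does not serve food to the public → Annual License not required.
(b) employees 28 ≥ 26 → Small Employer Authorization not required.
(c) does not board or breed animals → Municipal License not required.
(d) does not board or breed animals → Trade Registration not required.
(e) employees 28 ≤ 55 → General Business Permit required.
(f) sells alcoholic beverages → exempt from General Business Registration.
(g) employees 28 < 39; revenue $2,350,000 < $2,725,000 → Trade Certificate not required.
(h) revenue $2,350,000 < $2,550,000; employees 28 ≥ 4 → Standard Registration not required.
(i) employees 28 ≤ 73; revenue $2,350,000 ≥ $2,225,000 → Small Employer Registration required.
(j) employees 28 < 84; revenue $2,350,000 ≤ $2,375,000 → General Business Registration required.
(k) sells alcoholic beverages → Liquor Permit required.

General Business Permit, Liquor Permit, Small Employer Registration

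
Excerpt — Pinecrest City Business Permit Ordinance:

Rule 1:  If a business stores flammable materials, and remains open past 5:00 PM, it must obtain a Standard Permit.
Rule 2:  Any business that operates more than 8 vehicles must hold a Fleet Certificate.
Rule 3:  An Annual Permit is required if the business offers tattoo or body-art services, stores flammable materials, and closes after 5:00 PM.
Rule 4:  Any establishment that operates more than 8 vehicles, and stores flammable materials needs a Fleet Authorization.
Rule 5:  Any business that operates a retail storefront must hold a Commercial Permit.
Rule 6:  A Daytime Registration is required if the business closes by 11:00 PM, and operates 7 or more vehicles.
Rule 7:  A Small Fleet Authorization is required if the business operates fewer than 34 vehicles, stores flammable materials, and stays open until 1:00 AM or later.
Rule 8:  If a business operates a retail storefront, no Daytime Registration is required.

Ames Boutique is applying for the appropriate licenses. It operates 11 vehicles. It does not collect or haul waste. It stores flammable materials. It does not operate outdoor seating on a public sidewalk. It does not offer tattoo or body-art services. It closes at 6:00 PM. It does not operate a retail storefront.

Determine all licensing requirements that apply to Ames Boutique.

Rule 1: stores flammable materials; closes 6:00 PM, after 5:00 PM → Standard Permit required.
Rule 2: vehicles 11 > 8 → Fleet Certificate required.
Rule 3: does not offer tattoo or body-art services; stores flammable materials; closes 6:00 PM, after 5:00 PM → Annual Permit not required.
Rule 4: vehicles 11 > 8; stores flammable materials → Fleet Authorization required.
Rule 5: does not operate a retail storefront → Commercial Permit not required.
Rule 6: closes 6:00 PM, at/before 11:00 PM; vehicles 11 ≥ 7 → Daytime Registration required.
Rule 7: vehicles 11 < 34; stores flammable materials; closes 6:00 PM, at/before 1:00 AM → Small Fleet Authorization not required.
Rule 8: does not operate a retail storefront → Daytime Registration exemption does not apply.

Daytime Registration, Fleet Authorization, Fleet Certificate, Standard Permit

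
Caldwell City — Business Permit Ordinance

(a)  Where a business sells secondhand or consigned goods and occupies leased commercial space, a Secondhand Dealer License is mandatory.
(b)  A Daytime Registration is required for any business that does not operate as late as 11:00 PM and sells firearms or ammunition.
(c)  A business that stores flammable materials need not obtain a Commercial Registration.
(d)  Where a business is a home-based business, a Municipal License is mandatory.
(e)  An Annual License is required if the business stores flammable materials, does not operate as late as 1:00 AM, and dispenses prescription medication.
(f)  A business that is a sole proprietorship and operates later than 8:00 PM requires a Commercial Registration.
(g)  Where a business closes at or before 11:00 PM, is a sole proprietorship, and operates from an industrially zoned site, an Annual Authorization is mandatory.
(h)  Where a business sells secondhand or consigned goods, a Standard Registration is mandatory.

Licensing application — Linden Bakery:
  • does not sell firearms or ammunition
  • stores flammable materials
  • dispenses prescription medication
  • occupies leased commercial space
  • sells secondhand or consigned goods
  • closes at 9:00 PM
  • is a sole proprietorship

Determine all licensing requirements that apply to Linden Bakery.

Annual License, Secondhand Dealer License, Standard Registration

(a) sells secondhand or consigned goods; occupies leased commercial space → Secondhand Dealer License required.
(b) closes 9:00 PM, at/before 11:00 PM; does not sell firearms or ammunition → Daytime Registration not required.
(c) stores flammable materials → exempt from Commercial Registration.
(d) occupies leased commercial space (not: is a home-based business) → Municipal License not required.
(e) stores flammable materials; closes 9:00 PM, at/before 1:00 AM; dispenses prescription medication → Annual License required.
(f) is a sole proprietorship; closes 9:00 PM, after 8:00 PM → Commercial Registration required.
(g) closes 9:00 PM, at/before 11:00 PM; is a sole proprietorship; occupies leased commercial space (not: operates from an industrially zoned site) → Annual Authorization not required.
(h) sells secondhand or consigned goods → Standard Registration required.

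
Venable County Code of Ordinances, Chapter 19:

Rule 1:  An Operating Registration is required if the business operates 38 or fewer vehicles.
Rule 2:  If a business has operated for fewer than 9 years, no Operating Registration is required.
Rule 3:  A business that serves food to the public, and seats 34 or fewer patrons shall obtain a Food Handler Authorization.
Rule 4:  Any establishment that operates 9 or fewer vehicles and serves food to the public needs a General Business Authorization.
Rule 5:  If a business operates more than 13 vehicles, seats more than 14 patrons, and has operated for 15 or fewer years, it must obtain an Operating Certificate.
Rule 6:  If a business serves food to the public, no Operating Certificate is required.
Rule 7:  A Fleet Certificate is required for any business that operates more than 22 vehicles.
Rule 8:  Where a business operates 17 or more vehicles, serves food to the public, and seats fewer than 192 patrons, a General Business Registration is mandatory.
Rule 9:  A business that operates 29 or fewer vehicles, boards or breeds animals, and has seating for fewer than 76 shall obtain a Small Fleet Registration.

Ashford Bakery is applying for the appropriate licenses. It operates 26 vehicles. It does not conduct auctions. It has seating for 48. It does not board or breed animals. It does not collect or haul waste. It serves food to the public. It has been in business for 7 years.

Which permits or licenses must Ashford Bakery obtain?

Rule 1: vehicles 26 ≤ 38 → Operating Registration required.
Rule 2: years in business 7 < 9 → exempt from Operating Registration.
Rule 3: serves food to the public; seating 48 > 34 → Food Handler Authorization not required.
Rule 4: vehicles 26 > 9; serves food to the public → General Business Authorization not required.
Rule 5: vehicles 26 > 13; seating 48 > 14; years in business 7 ≤ 15 → Operating Certificate required.
Rule 6: serves food to the public → exempt from Operating Certificate.
Rule 7: vehicles 26 > 22 → Fleet Certificate required.
Rule 8: vehicles 26 ≥ 17; serves food to the public; seating 48 < 192 → General Business Registration required.
Rule 9: vehicles 26 ≤ 29; does not board or breed animals; seating 48 < 76 → Small Fleet Registration not required.

Fleet Certificate, General Business Registration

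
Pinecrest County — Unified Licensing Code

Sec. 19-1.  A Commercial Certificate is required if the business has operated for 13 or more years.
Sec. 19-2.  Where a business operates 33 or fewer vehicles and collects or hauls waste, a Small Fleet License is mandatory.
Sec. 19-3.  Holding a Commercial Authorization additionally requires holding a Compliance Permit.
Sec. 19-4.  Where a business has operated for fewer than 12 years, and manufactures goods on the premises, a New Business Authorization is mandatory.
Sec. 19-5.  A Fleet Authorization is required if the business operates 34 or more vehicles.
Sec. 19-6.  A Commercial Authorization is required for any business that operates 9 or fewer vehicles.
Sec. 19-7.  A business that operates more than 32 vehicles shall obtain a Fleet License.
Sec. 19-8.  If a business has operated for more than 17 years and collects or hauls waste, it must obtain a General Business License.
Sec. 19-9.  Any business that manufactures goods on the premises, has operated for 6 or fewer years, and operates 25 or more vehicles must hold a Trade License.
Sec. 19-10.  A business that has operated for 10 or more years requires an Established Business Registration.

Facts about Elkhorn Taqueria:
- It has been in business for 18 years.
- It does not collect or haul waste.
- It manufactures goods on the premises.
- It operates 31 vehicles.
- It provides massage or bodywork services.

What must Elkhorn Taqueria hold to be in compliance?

Commercial Certificate, Established Business Registration

Sec. 19-1. years in business 18 ≥ 13 → Commercial Certificate required.
Sec. 19-2. vehicles 31 ≤ 33; does not collect or haul waste → Small Fleet License not required.
Sec. 19-3. Commercial Authorization is not required → no effect.
Sec. 19-4. years in business 18 ≥ 12; manufactures goods on the premises → New Business Authorization not required.
Sec. 19-5. vehicles 31 < 34 → Fleet Authorization not required.
Sec. 19-6. vehicles 31 > 9 → Commercial Authorization not required.
Sec. 19-7. vehicles 31 ≤ 32 → Fleet License not required.
Sec. 19-8. years in business 18 > 17; does not collect or haul waste → General Business License not required.
Sec. 19-9. manufactures goods on the premises; years in business 18 > 6; vehicles 31 ≥ 25 → Trade License not required.
Sec. 19-10. years in business 18 ≥ 10 → Established Business Registration required.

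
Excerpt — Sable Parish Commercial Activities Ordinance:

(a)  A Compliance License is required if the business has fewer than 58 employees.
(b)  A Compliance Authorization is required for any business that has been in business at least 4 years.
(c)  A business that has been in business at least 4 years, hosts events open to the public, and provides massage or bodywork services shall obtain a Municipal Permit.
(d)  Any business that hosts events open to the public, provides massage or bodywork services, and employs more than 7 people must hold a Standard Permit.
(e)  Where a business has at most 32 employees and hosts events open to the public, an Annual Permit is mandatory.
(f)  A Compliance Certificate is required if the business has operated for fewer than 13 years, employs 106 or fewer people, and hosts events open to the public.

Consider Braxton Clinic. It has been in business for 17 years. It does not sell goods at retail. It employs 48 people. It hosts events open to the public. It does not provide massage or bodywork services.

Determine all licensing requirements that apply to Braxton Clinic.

Compliance Authorization, Compliance License

(a) employees 48 < 58 → Compliance License required.
(b) years in business 17 ≥ 4 → Compliance Authorization required.
(c) years in business 17 ≥ 4; hosts events open to the public; does not provide massage or bodywork services → Municipal Permit not required.
(d) hosts events open to the public; does not provide massage or bodywork services; employees 48 > 7 → Standard Permit not required.
(e) employees 48 > 32; hosts events open to the public → Annual Permit not required.
(f) years in business 17 ≥ 13; employees 48 ≤ 106; hosts events open to the public → Compliance Certificate not required.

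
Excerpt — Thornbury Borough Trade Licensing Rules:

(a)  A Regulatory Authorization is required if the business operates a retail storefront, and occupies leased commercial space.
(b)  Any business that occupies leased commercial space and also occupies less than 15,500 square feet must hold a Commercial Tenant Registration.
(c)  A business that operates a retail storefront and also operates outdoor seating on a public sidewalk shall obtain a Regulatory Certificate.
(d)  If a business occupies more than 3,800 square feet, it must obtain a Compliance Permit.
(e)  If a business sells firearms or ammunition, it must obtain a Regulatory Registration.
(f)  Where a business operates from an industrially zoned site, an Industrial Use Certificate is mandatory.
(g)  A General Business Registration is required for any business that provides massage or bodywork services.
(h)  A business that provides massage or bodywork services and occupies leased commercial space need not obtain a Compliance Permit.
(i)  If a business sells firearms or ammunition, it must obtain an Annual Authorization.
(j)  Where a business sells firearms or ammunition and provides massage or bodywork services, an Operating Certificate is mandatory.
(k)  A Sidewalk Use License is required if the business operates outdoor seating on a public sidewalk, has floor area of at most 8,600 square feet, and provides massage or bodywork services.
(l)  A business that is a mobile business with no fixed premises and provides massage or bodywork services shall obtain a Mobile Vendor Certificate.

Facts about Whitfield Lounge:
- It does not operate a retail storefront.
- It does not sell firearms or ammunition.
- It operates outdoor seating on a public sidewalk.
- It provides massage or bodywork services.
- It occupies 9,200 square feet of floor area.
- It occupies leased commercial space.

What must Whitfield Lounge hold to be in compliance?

Commercial Tenant Registration, General Business Registration

(a) does not operate a retail storefront; occupies leased commercial space → Regulatory Authorization not required.
(b) occupies leased commercial space; floor area 9,200 square feet < 15,500 square feet → Commercial Tenant Registration required.
(c) does not operate a retail storefront; operates outdoor seating on a public sidewalk → Regulatory Certificate not required.
(d) floor area 9,200 square feet > 3,800 square feet → Compliance Permit required.
(e) does not sell firearms or ammunition → Regulatory Registration not required.
(f) occupies leased commercial space (not: operates from an industrially zoned site) → Industrial Use Certificate not required.
(g) provides massage or bodywork services → General Business Registration required.
(h) provides massage or bodywork services; occupies leased commercial space → exempt from Compliance Permit.
(i) does not sell firearms or ammunition → Annual Authorization not required.
(j) does not sell firearms or ammunition; provides massage or bodywork services → Operating Certificate not required.
(k) operates outdoor seating on a public sidewalk; floor area 9,200 square feet > 8,600 square feet; provides massage or bodywork services → Sidewalk Use License not required.
(l) occupies leased commercial space (not: is a mobile business with no fixed premises); provides massage or bodywork services → Mobile Vendor Certificate not required.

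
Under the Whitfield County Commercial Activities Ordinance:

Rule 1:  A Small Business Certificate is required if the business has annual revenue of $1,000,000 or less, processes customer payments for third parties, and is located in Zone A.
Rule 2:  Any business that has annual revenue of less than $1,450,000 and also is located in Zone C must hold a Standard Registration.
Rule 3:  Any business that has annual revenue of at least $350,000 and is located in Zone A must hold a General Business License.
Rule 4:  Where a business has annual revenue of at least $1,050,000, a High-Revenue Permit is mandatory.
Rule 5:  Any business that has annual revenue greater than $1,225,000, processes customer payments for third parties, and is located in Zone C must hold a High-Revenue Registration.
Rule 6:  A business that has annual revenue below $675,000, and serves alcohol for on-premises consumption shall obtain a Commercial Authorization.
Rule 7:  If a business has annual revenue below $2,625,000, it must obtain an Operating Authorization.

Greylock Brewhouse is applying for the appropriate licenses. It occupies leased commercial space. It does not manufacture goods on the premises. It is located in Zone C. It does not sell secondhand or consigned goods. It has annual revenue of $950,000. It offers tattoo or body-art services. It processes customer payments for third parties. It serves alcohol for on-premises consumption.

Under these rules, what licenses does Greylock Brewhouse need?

Rule 1: revenue $950,000 ≤ $1,000,000; processes customer payments for third parties; is located in Zone C (not: is located in Zone A) → Small Business Certificate not required.
Rule 2: revenue $950,000 < $1,450,000; is located in Zone C → Standard Registration required.
Rule 3: revenue $950,000 ≥ $350,000; is located in Zone C (not: is located in Zone A) → General Business License not required.
Rule 4: revenue $950,000 < $1,050,000 → High-Revenue Permit not required.
Rule 5: revenue $950,000 ≤ $1,225,000; processes customer payments for third parties; is located in Zone C → High-Revenue Registration not required.
Rule 6: revenue $950,000 ≥ $675,000; serves alcohol for on-premises consumption → Commercial Authorization not required.
Rule 7: revenue $950,000 < $2,625,000 → Operating Authorization required.

Operating Authorization, Standard Registration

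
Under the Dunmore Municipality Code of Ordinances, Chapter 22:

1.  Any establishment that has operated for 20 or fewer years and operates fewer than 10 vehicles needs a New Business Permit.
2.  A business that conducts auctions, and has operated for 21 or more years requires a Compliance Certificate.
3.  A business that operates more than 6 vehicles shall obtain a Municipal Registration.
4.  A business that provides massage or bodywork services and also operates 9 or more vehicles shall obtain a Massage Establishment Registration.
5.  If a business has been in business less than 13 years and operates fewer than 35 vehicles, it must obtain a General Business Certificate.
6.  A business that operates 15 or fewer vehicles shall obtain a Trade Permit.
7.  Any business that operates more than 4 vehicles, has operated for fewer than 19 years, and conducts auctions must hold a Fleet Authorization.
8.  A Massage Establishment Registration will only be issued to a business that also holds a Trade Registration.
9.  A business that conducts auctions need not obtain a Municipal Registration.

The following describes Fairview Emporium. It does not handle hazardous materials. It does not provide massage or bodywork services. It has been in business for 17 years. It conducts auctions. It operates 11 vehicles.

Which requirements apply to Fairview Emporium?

Fleet Authorization, Trade Permit

1. years in business 17 ≤ 20; vehicles 11 ≥ 10 → New Business Permit not required.
2. conducts auctions; years in business 17 < 21 → Compliance Certificate not required.
3. vehicles 11 > 6 → Municipal Registration required.
4. does not provide massage or bodywork services; vehicles 11 ≥ 9 → Massage Establishment Registration not required.
5. years in business 17 ≥ 13; vehicles 11 < 35 → General Business Certificate not required.
6. vehicles 11 ≤ 15 → Trade Permit required.
7. vehicles 11 > 4; years in business 17 < 19; conducts auctions → Fleet Authorization required.
8. Massage Establishment Registration is not required → no effect.
9. conducts auctions → exempt from Municipal Registration.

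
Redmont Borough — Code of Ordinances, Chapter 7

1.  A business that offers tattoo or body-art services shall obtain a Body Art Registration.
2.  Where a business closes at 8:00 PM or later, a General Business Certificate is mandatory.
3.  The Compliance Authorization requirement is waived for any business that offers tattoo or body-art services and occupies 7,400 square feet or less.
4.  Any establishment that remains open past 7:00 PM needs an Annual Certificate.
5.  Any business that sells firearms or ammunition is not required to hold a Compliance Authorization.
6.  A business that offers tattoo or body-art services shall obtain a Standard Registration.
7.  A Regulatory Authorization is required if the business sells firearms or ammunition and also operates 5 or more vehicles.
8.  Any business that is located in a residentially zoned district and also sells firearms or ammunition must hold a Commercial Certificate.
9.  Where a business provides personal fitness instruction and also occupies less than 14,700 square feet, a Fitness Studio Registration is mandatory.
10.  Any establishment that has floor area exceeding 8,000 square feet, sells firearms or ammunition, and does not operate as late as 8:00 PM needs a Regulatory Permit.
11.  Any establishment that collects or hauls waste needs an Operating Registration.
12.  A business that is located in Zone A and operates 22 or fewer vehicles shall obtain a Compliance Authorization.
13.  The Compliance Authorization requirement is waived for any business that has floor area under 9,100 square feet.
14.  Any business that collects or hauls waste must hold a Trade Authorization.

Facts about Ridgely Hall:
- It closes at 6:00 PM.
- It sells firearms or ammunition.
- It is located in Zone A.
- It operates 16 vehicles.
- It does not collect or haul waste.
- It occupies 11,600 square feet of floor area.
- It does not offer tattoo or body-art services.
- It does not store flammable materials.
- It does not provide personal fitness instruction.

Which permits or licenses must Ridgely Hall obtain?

1. does not offer tattoo or body-art services → Body Art Registration not required.
2. closes 6:00 PM, at/before 8:00 PM → General Business Certificate not required.
3. does not offer tattoo or body-art services; floor area 11,600 square feet > 7,400 square feet → Compliance Authorization exemption does not apply.
4. closes 6:00 PM, at/before 7:00 PM → Annual Certificate not required.
5. sells firearms or ammunition → exempt from Compliance Authorization.
6. does not offer tattoo or body-art services → Standard Registration not required.
7. sells firearms or ammunition; vehicles 16 ≥ 5 → Regulatory Authorization required.
8. is located in Zone A (not: is located in a residentially zoned district); sells firearms or ammunition → Commercial Certificate not required.
9. does not provide personal fitness instruction; floor area 11,600 square feet < 14,700 square feet → Fitness Studio Registration not required.
10. floor area 11,600 square feet > 8,000 square feet; sells firearms or ammunition; closes 6:00 PM, at/before 8:00 PM → Regulatory Permit required.
11. does not collect or haul waste → Operating Registration not required.
12. is located in Zone A; vehicles 16 ≤ 22 → Compliance Authorization required.
13. floor area 11,600 square feet ≥ 9,100 square feet → Compliance Authorization exemption does not apply.
14. does not collect or haul waste → Trade Authorization not required.

Regulatory Authorization, Regulatory Permit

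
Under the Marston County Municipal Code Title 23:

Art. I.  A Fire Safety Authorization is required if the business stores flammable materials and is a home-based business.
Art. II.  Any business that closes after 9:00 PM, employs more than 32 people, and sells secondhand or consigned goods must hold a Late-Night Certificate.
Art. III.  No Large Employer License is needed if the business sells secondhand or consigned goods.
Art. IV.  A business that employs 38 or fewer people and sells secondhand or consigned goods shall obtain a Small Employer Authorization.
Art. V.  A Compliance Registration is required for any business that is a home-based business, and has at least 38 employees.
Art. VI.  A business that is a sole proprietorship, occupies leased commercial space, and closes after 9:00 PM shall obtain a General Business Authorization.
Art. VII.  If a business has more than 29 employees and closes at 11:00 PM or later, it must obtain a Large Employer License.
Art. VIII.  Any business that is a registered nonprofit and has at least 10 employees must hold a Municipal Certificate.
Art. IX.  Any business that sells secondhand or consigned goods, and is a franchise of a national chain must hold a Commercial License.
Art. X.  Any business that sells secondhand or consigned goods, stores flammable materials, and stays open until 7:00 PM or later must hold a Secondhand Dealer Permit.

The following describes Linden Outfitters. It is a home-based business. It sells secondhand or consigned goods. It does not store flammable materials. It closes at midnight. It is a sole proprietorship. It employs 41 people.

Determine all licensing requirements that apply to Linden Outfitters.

Compliance Registration, Late-Night Certificate

Art. I. does not store flammable materials; is a home-based business → Fire Safety Authorization not required.
Art. II. closes midnight, after 9:00 PM; employees 41 > 32; sells secondhand or consigned goods → Late-Night Certificate required.
Art. III. sells secondhand or consigned goods → exempt from Large Employer License.
Art. IV. employees 41 > 38; sells secondhand or consigned goods → Small Employer Authorization not required.
Art. V. is a home-based business; employees 41 ≥ 38 → Compliance Registration required.
Art. VI. is a sole proprietorship; is a home-based business (not: occupies leased commercial space); closes midnight, after 9:00 PM → General Business Authorization not required.
Art. VII. employees 41 > 29; closes midnight, after 11:00 PM → Large Employer License required.
Art. VIII. is a sole proprietorship (not: is a registered nonprofit); employees 41 ≥ 10 → Municipal Certificate not required.
Art. IX. sells secondhand or consigned goods; is a sole proprietorship (not: is a franchise of a national chain) → Commercial License not required.
Art. X. sells secondhand or consigned goods; does not store flammable materials; closes midnight, after 7:00 PM → Secondhand Dealer Permit not required.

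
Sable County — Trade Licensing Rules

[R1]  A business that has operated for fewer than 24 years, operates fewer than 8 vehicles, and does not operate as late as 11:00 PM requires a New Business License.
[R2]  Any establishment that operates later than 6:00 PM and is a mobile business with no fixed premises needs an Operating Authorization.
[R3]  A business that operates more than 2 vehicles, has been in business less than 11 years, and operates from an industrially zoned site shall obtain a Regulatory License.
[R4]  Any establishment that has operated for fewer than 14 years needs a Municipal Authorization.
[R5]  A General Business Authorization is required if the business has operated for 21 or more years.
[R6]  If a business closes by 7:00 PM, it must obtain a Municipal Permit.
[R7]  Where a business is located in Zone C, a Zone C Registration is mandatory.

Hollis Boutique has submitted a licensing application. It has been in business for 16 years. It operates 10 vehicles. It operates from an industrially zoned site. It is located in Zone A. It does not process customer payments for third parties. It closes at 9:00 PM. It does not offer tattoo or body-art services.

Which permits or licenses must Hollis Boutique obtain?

[R1] years in business 16 < 24; vehicles 10 ≥ 8; closes 9:00 PM, at/before 11:00 PM → New Business License not required.
[R2] closes 9:00 PM, after 6:00 PM; operates from an industrially zoned site (not: is a mobile business with no fixed premises) → Operating Authorization not required.
[R3] vehicles 10 > 2; years in business 16 ≥ 11; operates from an industrially zoned site → Regulatory License not required.
[R4] years in business 16 ≥ 14 → Municipal Authorization not required.
[R5] years in business 16 < 21 → General Business Authorization not required.
[R6] closes 9:00 PM, after 7:00 PM → Municipal Permit not required.
[R7] is located in Zone A (not: is located in Zone C) → Zone C Registration not required.

None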